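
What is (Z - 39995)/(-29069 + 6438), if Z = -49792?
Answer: 89787/22631 ≈ 3.9674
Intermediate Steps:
(Z - 39995)/(-29069 + 6438) = (-49792 - 39995)/(-29069 + 6438) = -89787/(-22631) = -89787*(-1/22631) = 89787/22631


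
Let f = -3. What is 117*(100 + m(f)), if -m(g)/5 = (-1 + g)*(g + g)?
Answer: -2340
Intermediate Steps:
m(g) = -10*g*(-1 + g) (m(g) = -5*(-1 + g)*(g + g) = -5*(-1 + g)*2*g = -10*g*(-1 + g))
117*(100 + m(f)) = 117*(100 + 10*(-3)*(1 - 1*(-3))) = 117*(100 + 10*(-3)*(1 + 3)) = 117*(100 + 10*(-3)*4) = 117*(100 - 120) = 117*(-20) = -2340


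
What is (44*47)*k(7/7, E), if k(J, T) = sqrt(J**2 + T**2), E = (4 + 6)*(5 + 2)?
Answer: 26884*sqrt(29) ≈ 1.4477e+5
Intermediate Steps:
E = 70 (E = 10*7 = 70)
(44*47)*k(7/7, E) = (44*47)*sqrt((7/7)**2 + 70**2) = 2068*sqrt((7*(1/7))**2 + 4900) = 2068*sqrt(1**2 + 4900) = 2068*sqrt(1 + 4900) = 2068*sqrt(4901) = 2068*(13*sqrt(29)) = 26884*sqrt(29)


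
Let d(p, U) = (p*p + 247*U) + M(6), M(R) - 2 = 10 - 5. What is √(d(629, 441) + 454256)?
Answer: √958831 ≈ 979.20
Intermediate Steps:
M(R) = 7 (M(R) = 2 + (10 - 5) = 2 + 5 = 7)
d(p, U) = 7 + p² + 247*U (d(p, U) = (p*p + 247*U) + 7 = (p² + 247*U) + 7 = 7 + p² + 247*U)
√(d(629, 441) + 454256) = √((7 + 629² + 247*441) + 454256) = √((7 + 395641 + 108927) + 454256) = √(504575 + 454256) = √958831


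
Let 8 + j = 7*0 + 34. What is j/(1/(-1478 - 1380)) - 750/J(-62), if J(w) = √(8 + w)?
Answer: -74308 + 125*I*√6/3 ≈ -74308.0 + 102.06*I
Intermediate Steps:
j = 26 (j = -8 + (7*0 + 34) = -8 + (0 + 34) = -8 + 34 = 26)
j/(1/(-1478 - 1380)) - 750/J(-62) = 26/(1/(-1478 - 1380)) - 750/√(8 - 62) = 26/(1/(-2858)) - 750*(-I*√6/18) = 26/(-1/2858) - 750*(-I*√6/18) = 26*(-2858) - (-125)*I*√6/3 = -74308 + 125*I*√6/3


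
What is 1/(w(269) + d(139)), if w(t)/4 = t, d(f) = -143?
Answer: 1/933 ≈ 0.0010718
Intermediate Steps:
w(t) = 4*t
1/(w(269) + d(139)) = 1/(4*269 - 143) = 1/(1076 - 143) = 1/933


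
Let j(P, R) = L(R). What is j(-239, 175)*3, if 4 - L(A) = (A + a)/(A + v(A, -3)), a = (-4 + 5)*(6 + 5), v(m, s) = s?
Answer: 753/86 ≈ 8.7558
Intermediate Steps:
a = 11 (a = 1*11 = 11)
L(A) = 4 - (11 + A)/(-3 + A) (L(A) = 4 - (A + 11)/(A - 3) = 4 - (11 + A)/(-3 + A))
j(P, R) = (-23 + 3*R)/(-3 + R)
j(-239, 175)*3 = ((-23 + 3*175)/(-3 + 175))*3 = ((-23 + 525)/172)*3 = ((1/172)*502)*3 = (251/86)*3 = 753/86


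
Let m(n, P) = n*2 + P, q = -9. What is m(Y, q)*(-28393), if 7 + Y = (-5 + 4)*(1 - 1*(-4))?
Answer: 936969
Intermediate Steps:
Y = -12 (Y = -7 + (-5 + 4)*(1 - 1*(-4)) = -7 - (1 + 4) = -7 - 1*5 = -7 - 5 = -12)
m(n, P) = P + 2*n (m(n, P) = 2*n + P = P + 2*n)
m(Y, q)*(-28393) = (-9 + 2*(-12))*(-28393) = (-9 - 24)*(-28393) = -33*(-28393) = 936969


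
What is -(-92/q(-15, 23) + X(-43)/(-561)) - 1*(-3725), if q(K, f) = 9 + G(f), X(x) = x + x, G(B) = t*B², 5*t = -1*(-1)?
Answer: 599855423/161007 ≈ 3725.6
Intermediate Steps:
t = ⅕ (t = (-1*(-1))/5 = (⅕)*1 = ⅕ ≈ 0.20000)
G(B) = B²/5
X(x) = 2*x
q(K, f) = 9 + f²/5
-(-92/q(-15, 23) + X(-43)/(-561)) - 1*(-3725) = -(-92/(9 + (⅕)*23²) + (2*(-43))/(-561)) - 1*(-3725) = -(-92/(9 + (⅕)*529) - 86*(-1/561)) + 3725 = -(-92/(9 + 529/5) + 86/561) + 3725 = -(-92/574/5 + 86/561) + 3725 = -(-92*5/574 + 86/561) + 3725 = -(-230/287 + 86/561) + 3725 = -1*(-104348/161007) + 3725 = 104348/161007 + 3725 = 599855423/161007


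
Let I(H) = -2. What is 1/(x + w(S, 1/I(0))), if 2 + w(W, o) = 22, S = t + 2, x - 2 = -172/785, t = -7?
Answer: 785/17098 ≈ 0.045912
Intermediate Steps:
x = 1398/785 (x = 2 - 172/785 = 1398/785 ≈ 1.7809)
S = -5 (S = -7 + 2 = -5)
w(W, o) = 20 (w(W, o) = -2 + 22 = 20)
1/(x + w(S, 1/I(0))) = 1/(1398/785 + 20) = 1/(17098/785) = 785/17098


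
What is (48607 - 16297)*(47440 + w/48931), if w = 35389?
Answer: 75001914756990/48931 ≈ 1.5328e+9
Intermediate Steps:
(48607 - 16297)*(47440 + w/48931) = (48607 - 16297)*(47440 + 35389/48931) = 32310*(47440 + 35389*(1/48931)) = 32310*(47440 + 35389/48931) = 32310*(2321322029/48931) = 75001914756990/48931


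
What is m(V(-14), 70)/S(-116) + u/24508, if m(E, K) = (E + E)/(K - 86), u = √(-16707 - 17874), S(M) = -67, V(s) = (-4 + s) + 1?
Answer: -17/536 + I*√34581/24508 ≈ -0.031716 + 0.0075877*I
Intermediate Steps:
V(s) = -3 + s
u = I*√34581 (u = √(-34581) = I*√34581 ≈ 185.96*I)
m(E, K) = 2*E/(-86 + K) (m(E, K) = (2*E)/(-86 + K) = 2*E/(-86 + K))
m(V(-14), 70)/S(-116) + u/24508 = (2*(-3 - 14)/(-86 + 70))/(-67) + (I*√34581)/24508 = (2*(-17)/(-16))*(-1/67) + (I*√34581)*(1/24508) = (2*(-17)*(-1/16))*(-1/67) + I*√34581/24508 = (17/8)*(-1/67) + I*√34581/24508 = -17/536 + I*√34581/24508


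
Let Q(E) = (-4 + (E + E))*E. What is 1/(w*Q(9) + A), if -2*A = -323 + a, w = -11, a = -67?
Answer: -1/1191 ≈ -0.00083963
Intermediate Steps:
Q(E) = E*(-4 + 2*E) (Q(E) = (-4 + 2*E)*E = E*(-4 + 2*E))
A = 195 (A = -(-323 - 67)/2 = -½*(-390) = 195)
1/(w*Q(9) + A) = 1/(-22*9*(-2 + 9) + 195) = 1/(-22*9*7 + 195) = 1/(-11*126 + 195) = 1/(-1386 + 195) = 1/(-1191) = -1/1191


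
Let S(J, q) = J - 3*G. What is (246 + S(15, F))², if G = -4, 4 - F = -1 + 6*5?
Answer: 74529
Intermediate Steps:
F = -25 (F = 4 - (-1 + 6*5) = 4 - (-1 + 30) = 4 - 1*29 = 4 - 29 = -25)
S(J, q) = 12 + J (S(J, q) = J - 3*(-4) = J + 12 = 12 + J)
(246 + S(15, F))² = (246 + (12 + 15))² = (246 + 27)² = 273² = 74529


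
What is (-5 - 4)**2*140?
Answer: 11340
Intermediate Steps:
(-5 - 4)**2*140 = (-9)**2*140 = 81*140 = 11340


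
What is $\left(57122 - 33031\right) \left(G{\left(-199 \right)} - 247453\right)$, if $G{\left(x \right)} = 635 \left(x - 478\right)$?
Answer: $-16317990668$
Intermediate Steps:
$G{\left(x \right)} = -303530 + 635 x$ ($G{\left(x \right)} = 635 \left(-478 + x\right) = -303530 + 635 x$)
$\left(57122 - 33031\right) \left(G{\left(-199 \right)} - 247453\right) = \left(57122 - 33031\right) \left(\left(-303530 + 635 \left(-199\right)\right) - 247453\right) = 24091 \left(\left(-303530 - 126365\right) - 247453\right) = 24091 \left(-429895 - 247453\right) = 24091 \left(-677348\right) = -16317990668$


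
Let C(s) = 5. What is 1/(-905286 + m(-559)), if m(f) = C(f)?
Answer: -1/905281 ≈ -1.1046e-6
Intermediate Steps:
m(f) = 5
1/(-905286 + m(-559)) = 1/(-905286 + 5) = 1/(-905281) = -1/905281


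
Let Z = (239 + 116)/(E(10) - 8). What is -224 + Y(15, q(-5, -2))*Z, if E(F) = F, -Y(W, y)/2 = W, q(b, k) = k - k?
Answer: -5549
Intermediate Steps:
q(b, k) = 0
Y(W, y) = -2*W
Z = 355/2 (Z = (239 + 116)/(10 - 8) = 355/2 ≈ 177.50)
-224 + Y(15, q(-5, -2))*Z = -224 - 2*15*(355/2) = -224 - 30*355/2 = -224 - 5325 = -5549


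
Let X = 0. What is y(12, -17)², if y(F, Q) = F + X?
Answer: 144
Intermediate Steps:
y(F, Q) = F (y(F, Q) = F + 0 = F)
y(12, -17)² = 12² = 144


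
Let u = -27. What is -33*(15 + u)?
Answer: 396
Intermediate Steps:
-33*(15 + u) = -33*(15 - 27) = -33*(-12) = 396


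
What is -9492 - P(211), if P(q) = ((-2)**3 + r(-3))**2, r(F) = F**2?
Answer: -9493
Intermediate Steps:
P(q) = 1 (P(q) = ((-2)**3 + (-3)**2)**2 = (-8 + 9)**2 = 1**2 = 1)
-9492 - P(211) = -9492 - 1*1 = -9492 - 1 = -9493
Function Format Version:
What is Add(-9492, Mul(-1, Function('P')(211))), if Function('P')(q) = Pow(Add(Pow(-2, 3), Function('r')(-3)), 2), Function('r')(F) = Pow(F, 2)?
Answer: -9493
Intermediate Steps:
Function('P')(q) = 1 (Function('P')(q) = Pow(Add(Pow(-2, 3), Pow(-3, 2)), 2) = Pow(Add(-8, 9), 2) = Pow(1, 2) = 1)
Add(-9492, Mul(-1, Function('P')(211))) = Add(-9492, Mul(-1, 1)) = Add(-9492, -1) = -9493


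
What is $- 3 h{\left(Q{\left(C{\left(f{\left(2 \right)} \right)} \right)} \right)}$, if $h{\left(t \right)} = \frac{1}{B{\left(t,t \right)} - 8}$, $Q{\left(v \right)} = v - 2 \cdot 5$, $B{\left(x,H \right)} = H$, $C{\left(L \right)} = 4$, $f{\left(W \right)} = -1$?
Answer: $\frac{3}{14} \approx 0.21429$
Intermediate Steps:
$Q{\left(v \right)} = -10 + v$ ($Q{\left(v \right)} = v - 10 = -10 + v$)
$h{\left(t \right)} = \frac{1}{-8 + t}$ ($h{\left(t \right)} = \frac{1}{t - 8} = \frac{1}{-8 + t}$)
$- 3 h{\left(Q{\left(C{\left(f{\left(2 \right)} \right)} \right)} \right)} = - \frac{3}{-8 + \left(-10 + 4\right)} = - \frac{3}{-8 - 6} = - \frac{3}{-14} = \left(-3\right) \left(- \frac{1}{14}\right) = \frac{3}{14}$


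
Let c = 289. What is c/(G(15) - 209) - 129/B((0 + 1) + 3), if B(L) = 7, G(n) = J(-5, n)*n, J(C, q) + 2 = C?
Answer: -42529/2198 ≈ -19.349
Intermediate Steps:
J(C, q) = -2 + C
G(n) = -7*n (G(n) = (-2 - 5)*n = -7*n)
c/(G(15) - 209) - 129/B((0 + 1) + 3) = 289/(-7*15 - 209) - 129/7 = 289/(-105 - 209) - 129*1/7 = 289/(-314) - 129/7 = 289*(-1/314) - 129/7 = -289/314 - 129/7 = -42529/2198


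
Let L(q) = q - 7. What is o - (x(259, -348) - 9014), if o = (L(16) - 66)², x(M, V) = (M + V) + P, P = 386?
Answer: 11966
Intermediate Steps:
x(M, V) = 386 + M + V (x(M, V) = (M + V) + 386 = 386 + M + V)
L(q) = -7 + q
o = 3249 (o = ((-7 + 16) - 66)² = (9 - 66)² = (-57)² = 3249)
o - (x(259, -348) - 9014) = 3249 - ((386 + 259 - 348) - 9014) = 3249 - (297 - 9014) = 3249 - 1*(-8717) = 3249 + 8717 = 11966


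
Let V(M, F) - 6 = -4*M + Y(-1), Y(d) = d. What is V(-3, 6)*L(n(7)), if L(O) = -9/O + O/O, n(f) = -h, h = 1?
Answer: 170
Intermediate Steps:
n(f) = -1 (n(f) = -1*1 = -1)
L(O) = 1 - 9/O (L(O) = -9/O + 1 = 1 - 9/O)
V(M, F) = 5 - 4*M (V(M, F) = 6 + (-4*M - 1) = 6 + (-1 - 4*M) = 5 - 4*M)
V(-3, 6)*L(n(7)) = (5 - 4*(-3))*((-9 - 1)/(-1)) = (5 + 12)*(-1*(-10)) = 17*10 = 170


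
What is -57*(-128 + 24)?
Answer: 5928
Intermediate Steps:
-57*(-128 + 24) = -57*(-104) = 5928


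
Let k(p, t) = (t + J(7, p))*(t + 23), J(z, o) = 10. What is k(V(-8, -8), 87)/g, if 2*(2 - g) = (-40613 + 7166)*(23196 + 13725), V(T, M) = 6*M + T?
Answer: 21340/1234896691 ≈ 1.7281e-5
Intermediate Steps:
V(T, M) = T + 6*M
g = 1234896691/2 (g = 2 - (-40613 + 7166)*(23196 + 13725)/2 = 2 - (-33447)*36921/2 = 2 - ½*(-1234896687) = 2 + 1234896687/2 = 1234896691/2 ≈ 6.1745e+8)
k(p, t) = (10 + t)*(23 + t) (k(p, t) = (t + 10)*(t + 23) = (10 + t)*(23 + t))
k(V(-8, -8), 87)/g = (230 + 87² + 33*87)/(1234896691/2) = (230 + 7569 + 2871)*(2/1234896691) = 10670*(2/1234896691) = 21340/1234896691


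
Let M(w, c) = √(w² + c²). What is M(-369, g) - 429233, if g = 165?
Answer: -429233 + 3*√18154 ≈ -4.2883e+5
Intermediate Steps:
M(w, c) = √(c² + w²)
M(-369, g) - 429233 = √(165² + (-369)²) - 429233 = √(27225 + 136161) - 429233 = √163386 - 429233 = 3*√18154 - 429233 = -429233 + 3*√18154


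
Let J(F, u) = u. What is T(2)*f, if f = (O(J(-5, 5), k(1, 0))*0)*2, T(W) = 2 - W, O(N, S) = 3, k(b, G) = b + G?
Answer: 0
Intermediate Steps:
k(b, G) = G + b
f = 0 (f = (3*0)*2 = 0*2 = 0)
T(2)*f = (2 - 1*2)*0 = (2 - 2)*0 = 0*0 = 0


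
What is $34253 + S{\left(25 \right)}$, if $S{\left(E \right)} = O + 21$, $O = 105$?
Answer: $34379$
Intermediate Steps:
$S{\left(E \right)} = 126$ ($S{\left(E \right)} = 105 + 21 = 126$)
$34253 + S{\left(25 \right)} = 34253 + 126 = 34379$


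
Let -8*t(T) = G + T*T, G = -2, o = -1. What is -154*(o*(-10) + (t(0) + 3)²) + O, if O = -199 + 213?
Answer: -25221/8 ≈ -3152.6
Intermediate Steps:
O = 14
t(T) = ¼ - T²/8 (t(T) = -(-2 + T*T)/8 = -(-2 + T²)/8 = ¼ - T²/8)
-154*(o*(-10) + (t(0) + 3)²) + O = -154*(-1*(-10) + ((¼ - ⅛*0²) + 3)²) + 14 = -154*(10 + ((¼ - ⅛*0) + 3)²) + 14 = -154*(10 + ((¼ + 0) + 3)²) + 14 = -154*(10 + (¼ + 3)²) + 14 = -154*(10 + (13/4)²) + 14 = -154*(10 + 169/16) + 14 = -154*329/16 + 14 = -25333/8 + 14 = -25221/8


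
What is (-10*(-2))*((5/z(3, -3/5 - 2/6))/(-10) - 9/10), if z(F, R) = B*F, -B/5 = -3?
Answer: -164/9 ≈ -18.222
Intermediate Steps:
B = 15 (B = -5*(-3) = 15)
z(F, R) = 15*F
(-10*(-2))*((5/z(3, -3/5 - 2/6))/(-10) - 9/10) = (-10*(-2))*((5/((15*3)))/(-10) - 9/10) = 20*((5/45)*(-⅒) - 9*⅒) = 20*((5*(1/45))*(-⅒) - 9/10) = 20*((⅑)*(-⅒) - 9/10) = 20*(-1/90 - 9/10) = 20*(-41/45) = -164/9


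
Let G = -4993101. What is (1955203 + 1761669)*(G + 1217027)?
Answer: -14035183720528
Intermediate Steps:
(1955203 + 1761669)*(G + 1217027) = (1955203 + 1761669)*(-4993101 + 1217027) = 3716872*(-3776074) = -14035183720528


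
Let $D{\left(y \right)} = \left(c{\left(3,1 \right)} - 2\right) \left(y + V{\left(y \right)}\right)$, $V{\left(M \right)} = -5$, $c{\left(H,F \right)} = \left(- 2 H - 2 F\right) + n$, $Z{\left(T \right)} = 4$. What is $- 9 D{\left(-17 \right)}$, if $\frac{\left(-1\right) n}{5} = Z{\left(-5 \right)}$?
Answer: $-5940$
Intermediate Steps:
$n = -20$ ($n = \left(-5\right) 4 = -20$)
$c{\left(H,F \right)} = -20 - 2 F - 2 H$ ($c{\left(H,F \right)} = \left(- 2 H - 2 F\right) - 20 = \left(- 2 F - 2 H\right) - 20 = -20 - 2 F - 2 H$)
$D{\left(y \right)} = 150 - 30 y$ ($D{\left(y \right)} = \left(\left(-20 - 2 - 6\right) - 2\right) \left(y - 5\right) = \left(\left(-20 - 2 - 6\right) - 2\right) \left(-5 + y\right) = \left(-28 - 2\right) \left(-5 + y\right) = - 30 \left(-5 + y\right) = 150 - 30 y$)
$- 9 D{\left(-17 \right)} = - 9 \left(150 - -510\right) = - 9 \left(150 + 510\right) = \left(-9\right) 660 = -5940$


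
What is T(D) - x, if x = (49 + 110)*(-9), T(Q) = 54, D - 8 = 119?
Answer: 1485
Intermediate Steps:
D = 127 (D = 8 + 119 = 127)
x = -1431 (x = 159*(-9) = -1431)
T(D) - x = 54 - 1*(-1431) = 54 + 1431 = 1485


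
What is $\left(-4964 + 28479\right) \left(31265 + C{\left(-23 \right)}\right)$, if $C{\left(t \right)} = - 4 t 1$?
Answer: $737359855$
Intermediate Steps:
$C{\left(t \right)} = - 4 t$
$\left(-4964 + 28479\right) \left(31265 + C{\left(-23 \right)}\right) = \left(-4964 + 28479\right) \left(31265 - -92\right) = 23515 \left(31265 + 92\right) = 23515 \cdot 31357 = 737359855$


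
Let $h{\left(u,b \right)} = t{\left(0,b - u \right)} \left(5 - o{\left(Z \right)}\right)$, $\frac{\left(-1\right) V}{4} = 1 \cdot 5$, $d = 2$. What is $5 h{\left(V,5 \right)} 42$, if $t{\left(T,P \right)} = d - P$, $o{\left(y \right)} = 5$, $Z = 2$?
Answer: $0$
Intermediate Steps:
$t{\left(T,P \right)} = 2 - P$
$V = -20$ ($V = - 4 \cdot 1 \cdot 5 = \left(-4\right) 5 = -20$)
$h{\left(u,b \right)} = 0$ ($h{\left(u,b \right)} = \left(2 - \left(b - u\right)\right) \left(5 - 5\right) = \left(2 + u - b\right) 0 = 0$)
$5 h{\left(V,5 \right)} 42 = 5 \cdot 0 \cdot 42 = 0 \cdot 42 = 0$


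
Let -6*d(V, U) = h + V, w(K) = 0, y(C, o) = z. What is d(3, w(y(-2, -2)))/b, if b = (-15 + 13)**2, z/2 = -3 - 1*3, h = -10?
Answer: 7/24 ≈ 0.29167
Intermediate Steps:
z = -12 (z = 2*(-3 - 1*3) = 2*(-3 - 3) = 2*(-6) = -12)
y(C, o) = -12
b = 4 (b = (-2)**2 = 4)
d(V, U) = 5/3 - V/6 (d(V, U) = -(-10 + V)/6 = 5/3 - V/6)
d(3, w(y(-2, -2)))/b = (5/3 - 1/6*3)/4 = (5/3 - 1/2)*(1/4) = (7/6)*(1/4) = 7/24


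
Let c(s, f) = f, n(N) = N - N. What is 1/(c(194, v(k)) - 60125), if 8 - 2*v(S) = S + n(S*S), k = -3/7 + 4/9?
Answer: -126/7575247 ≈ -1.6633e-5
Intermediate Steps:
k = 1/63 (k = -3*1/7 + 4*(1/9) = -3/7 + 4/9 = 1/63 ≈ 0.015873)
n(N) = 0
v(S) = 4 - S/2 (v(S) = 4 - (S + 0)/2 = 4 - S/2)
1/(c(194, v(k)) - 60125) = 1/((4 - 1/2*1/63) - 60125) = 1/((4 - 1/126) - 60125) = 1/(503/126 - 60125) = 1/(-7575247/126) = -126/7575247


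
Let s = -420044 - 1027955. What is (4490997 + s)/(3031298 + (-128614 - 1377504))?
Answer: 1521499/762590 ≈ 1.9952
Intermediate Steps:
s = -1447999
(4490997 + s)/(3031298 + (-128614 - 1377504)) = (4490997 - 1447999)/(3031298 + (-128614 - 1377504)) = 3042998/(3031298 - 1506118) = 3042998/1525180 = 3042998*(1/1525180) = 1521499/762590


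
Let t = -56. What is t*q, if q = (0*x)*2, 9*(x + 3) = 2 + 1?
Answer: 0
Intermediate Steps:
x = -8/3 (x = -3 + (2 + 1)/9 = -3 + (1/9)*3 = -3 + 1/3 = -8/3 ≈ -2.6667)
q = 0 (q = (0*(-8/3))*2 = 0*2 = 0)
t*q = -56*0 = 0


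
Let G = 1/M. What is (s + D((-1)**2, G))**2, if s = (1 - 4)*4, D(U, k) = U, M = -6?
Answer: 121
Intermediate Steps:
G = -1/6 (G = 1/(-6) = -1/6 ≈ -0.16667)
s = -12 (s = -3*4 = -12)
(s + D((-1)**2, G))**2 = (-12 + (-1)**2)**2 = (-12 + 1)**2 = (-11)**2 = 121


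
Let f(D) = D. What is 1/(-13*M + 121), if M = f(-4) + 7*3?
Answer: -1/100 ≈ -0.010000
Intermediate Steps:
M = 17 (M = -4 + 7*3 = -4 + 21 = 17)
1/(-13*M + 121) = 1/(-13*17 + 121) = 1/(-221 + 121) = 1/(-100) = -1/100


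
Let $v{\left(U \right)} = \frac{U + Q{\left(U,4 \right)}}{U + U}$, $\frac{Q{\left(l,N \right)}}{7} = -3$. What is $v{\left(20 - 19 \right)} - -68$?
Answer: $58$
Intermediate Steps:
$Q{\left(l,N \right)} = -21$ ($Q{\left(l,N \right)} = 7 \left(-3\right) = -21$)
$v{\left(U \right)} = \frac{-21 + U}{2 U}$ ($v{\left(U \right)} = \frac{U - 21}{U + U} = \frac{-21 + U}{2 U}$)
$v{\left(20 - 19 \right)} - -68 = \frac{-21 + \left(20 - 19\right)}{2 \left(20 - 19\right)} - -68 = \frac{-21 + 1}{2 \cdot 1} + 68 = \frac{1}{2} \cdot 1 \left(-20\right) + 68 = -10 + 68 = 58$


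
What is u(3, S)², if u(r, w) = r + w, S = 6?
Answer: 81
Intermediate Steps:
u(3, S)² = (3 + 6)² = 9² = 81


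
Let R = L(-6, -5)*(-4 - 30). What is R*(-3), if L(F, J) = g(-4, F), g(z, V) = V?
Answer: -612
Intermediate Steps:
L(F, J) = F
R = 204 (R = -6*(-4 - 30) = -6*(-34) = 204)
R*(-3) = 204*(-3) = -612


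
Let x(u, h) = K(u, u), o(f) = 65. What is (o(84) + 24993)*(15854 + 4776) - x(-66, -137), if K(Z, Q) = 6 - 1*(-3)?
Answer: 516946531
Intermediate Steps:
K(Z, Q) = 9 (K(Z, Q) = 6 + 3 = 9)
x(u, h) = 9
(o(84) + 24993)*(15854 + 4776) - x(-66, -137) = (65 + 24993)*(15854 + 4776) - 1*9 = 25058*20630 - 9 = 516946540 - 9 = 516946531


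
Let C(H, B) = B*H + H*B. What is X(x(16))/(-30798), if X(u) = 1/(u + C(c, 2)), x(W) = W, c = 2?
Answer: -1/739152 ≈ -1.3529e-6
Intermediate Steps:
C(H, B) = 2*B*H (C(H, B) = B*H + B*H = 2*B*H)
X(u) = 1/(8 + u) (X(u) = 1/(u + 2*2*2) = 1/(u + 8) = 1/(8 + u))
X(x(16))/(-30798) = 1/((8 + 16)*(-30798)) = -1/30798/24 = (1/24)*(-1/30798) = -1/739152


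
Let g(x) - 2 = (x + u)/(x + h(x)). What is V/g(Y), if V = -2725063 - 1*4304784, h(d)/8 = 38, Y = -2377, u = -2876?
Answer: -4857624277/3133 ≈ -1.5505e+6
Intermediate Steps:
h(d) = 304 (h(d) = 8*38 = 304)
V = -7029847 (V = -2725063 - 4304784 = -7029847)
g(x) = 2 + (-2876 + x)/(304 + x) (g(x) = 2 + (x - 2876)/(x + 304) = 2 + (-2876 + x)/(304 + x))
V/g(Y) = -7029847*(304 - 2377)/(3*(-756 - 2377)) = -7029847/(3*(-3133)/(-2073)) = -7029847/(3*(-1/2073)*(-3133)) = -7029847/3133/691 = -7029847*691/3133 = -4857624277/3133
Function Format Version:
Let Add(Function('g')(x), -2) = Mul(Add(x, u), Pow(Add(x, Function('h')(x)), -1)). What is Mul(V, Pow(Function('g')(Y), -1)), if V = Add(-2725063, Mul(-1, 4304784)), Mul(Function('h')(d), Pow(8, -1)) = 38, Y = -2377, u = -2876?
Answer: Rational(-4857624277, 3133) ≈ -1.5505e+6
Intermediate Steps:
Function('h')(d) = 304 (Function('h')(d) = Mul(8, 38) = 304)
V = -7029847 (V = Add(-2725063, -4304784) = -7029847)
Function('g')(x) = Add(2, Mul(Pow(Add(304, x), -1), Add(-2876, x))) (Function('g')(x) = Add(2, Mul(Add(x, -2876), Pow(Add(x, 304), -1))) = Add(2, Mul(Add(-2876, x), Pow(Add(304, x), -1))) = Add(2, Mul(Pow(Add(304, x), -1), Add(-2876, x))))
Mul(V, Pow(Function('g')(Y), -1)) = Mul(-7029847, Pow(Mul(3, Pow(Add(304, -2377), -1), Add(-756, -2377)), -1)) = Mul(-7029847, Pow(Mul(3, Pow(-2073, -1), -3133), -1)) = Mul(-7029847, Pow(Mul(3, Rational(-1, 2073), -3133), -1)) = Mul(-7029847, Pow(Rational(3133, 691), -1)) = Mul(-7029847, Rational(691, 3133)) = Rational(-4857624277, 3133)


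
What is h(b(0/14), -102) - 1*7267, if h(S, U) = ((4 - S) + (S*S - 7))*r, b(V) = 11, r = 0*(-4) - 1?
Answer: -7374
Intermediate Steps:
r = -1 (r = 0 - 1 = -1)
h(S, U) = 3 + S - S² (h(S, U) = ((4 - S) + (S*S - 7))*(-1) = ((4 - S) + (S² - 7))*(-1) = ((4 - S) + (-7 + S²))*(-1) = (-3 + S² - S)*(-1) = 3 + S - S²)
h(b(0/14), -102) - 1*7267 = (3 + 11 - 1*11²) - 1*7267 = (3 + 11 - 1*121) - 7267 = (3 + 11 - 121) - 7267 = -107 - 7267 = -7374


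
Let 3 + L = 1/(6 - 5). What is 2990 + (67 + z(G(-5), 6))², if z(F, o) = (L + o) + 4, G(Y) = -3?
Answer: 8615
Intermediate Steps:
L = -2 (L = -3 + 1/(6 - 5) = -3 + 1/1 = -3 + 1 = -2)
z(F, o) = 2 + o (z(F, o) = (-2 + o) + 4 = 2 + o)
2990 + (67 + z(G(-5), 6))² = 2990 + (67 + (2 + 6))² = 2990 + (67 + 8)² = 2990 + 75² = 2990 + 5625 = 8615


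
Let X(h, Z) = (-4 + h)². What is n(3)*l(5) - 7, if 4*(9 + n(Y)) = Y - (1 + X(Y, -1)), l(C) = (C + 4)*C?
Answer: -1603/4 ≈ -400.75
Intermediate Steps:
l(C) = C*(4 + C) (l(C) = (4 + C)*C = C*(4 + C))
n(Y) = -37/4 - (-4 + Y)²/4 + Y/4 (n(Y) = -9 + (Y - (1 + (-4 + Y)²))/4 = -9 + (Y + (-1 - (-4 + Y)²))/4 = -9 + (-1 + Y - (-4 + Y)²)/4 = -9 + (-¼ - (-4 + Y)²/4 + Y/4) = -37/4 - (-4 + Y)²/4 + Y/4)
n(3)*l(5) - 7 = (-37/4 - (-4 + 3)²/4 + (¼)*3)*(5*(4 + 5)) - 7 = (-37/4 - ¼*(-1)² + ¾)*(5*9) - 7 = (-37/4 - ¼*1 + ¾)*45 - 7 = (-37/4 - ¼ + ¾)*45 - 7 = -35/4*45 - 7 = -1575/4 - 7 = -1603/4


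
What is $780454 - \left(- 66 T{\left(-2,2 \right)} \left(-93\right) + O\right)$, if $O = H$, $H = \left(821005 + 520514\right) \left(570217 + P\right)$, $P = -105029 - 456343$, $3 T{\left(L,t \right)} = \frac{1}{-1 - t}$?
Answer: $-11864954419$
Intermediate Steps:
$T{\left(L,t \right)} = \frac{1}{3 \left(-1 - t\right)}$
$P = -561372$ ($P = -105029 - 456343 = -561372$)
$H = 11865735555$ ($H = \left(821005 + 520514\right) \left(570217 - 561372\right) = 1341519 \cdot 8845 = 11865735555$)
$O = 11865735555$
$780454 - \left(- 66 T{\left(-2,2 \right)} \left(-93\right) + O\right) = 780454 - \left(- 66 \left(- \frac{1}{3 + 3 \cdot 2}\right) \left(-93\right) + 11865735555\right) = 780454 - \left(- 66 \left(- \frac{1}{3 + 6}\right) \left(-93\right) + 11865735555\right) = 780454 - \left(- 66 \left(- \frac{1}{9}\right) \left(-93\right) + 11865735555\right) = 780454 - \left(- 66 \left(\left(-1\right) \frac{1}{9}\right) \left(-93\right) + 11865735555\right) = 780454 - \left(\left(-66\right) \left(- \frac{1}{9}\right) \left(-93\right) + 11865735555\right) = 780454 - \left(\frac{22}{3} \left(-93\right) + 11865735555\right) = 780454 - \left(-682 + 11865735555\right) = 780454 - 11865734873 = -11864954419$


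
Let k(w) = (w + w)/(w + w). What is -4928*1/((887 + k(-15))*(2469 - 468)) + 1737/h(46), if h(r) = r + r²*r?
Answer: 488485/32428206 ≈ 0.015064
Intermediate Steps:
k(w) = 1 (k(w) = (2*w)/((2*w)) = (2*w)*(1/(2*w)) = 1)
h(r) = r + r³
-4928*1/((887 + k(-15))*(2469 - 468)) + 1737/h(46) = -4928*1/((887 + 1)*(2469 - 468)) + 1737/(46 + 46³) = -4928/(2001*888) + 1737/(46 + 97336) = -4928/1776888 + 1737/97382 = -4928*1/1776888 + 1737*(1/97382) = -616/222111 + 1737/97382 = 488485/32428206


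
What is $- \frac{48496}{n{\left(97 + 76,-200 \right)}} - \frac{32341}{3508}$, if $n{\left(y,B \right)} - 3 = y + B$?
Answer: $\frac{21168473}{10524} \approx 2011.4$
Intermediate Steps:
$n{\left(y,B \right)} = 3 + B + y$ ($n{\left(y,B \right)} = 3 + \left(y + B\right) = 3 + \left(B + y\right) = 3 + B + y$)
$- \frac{48496}{n{\left(97 + 76,-200 \right)}} - \frac{32341}{3508} = - \frac{48496}{3 - 200 + \left(97 + 76\right)} - \frac{32341}{3508} = - \frac{48496}{3 - 200 + 173} - \frac{32341}{3508} = - \frac{48496}{-24} - \frac{32341}{3508} = \left(-48496\right) \left(- \frac{1}{24}\right) - \frac{32341}{3508} = \frac{6062}{3} - \frac{32341}{3508} = \frac{21168473}{10524}$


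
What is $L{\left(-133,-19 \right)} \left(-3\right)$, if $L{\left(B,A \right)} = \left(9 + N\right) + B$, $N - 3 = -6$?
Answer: $381$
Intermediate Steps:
$N = -3$ ($N = 3 - 6 = -3$)
$L{\left(B,A \right)} = 6 + B$ ($L{\left(B,A \right)} = \left(9 - 3\right) + B = 6 + B$)
$L{\left(-133,-19 \right)} \left(-3\right) = \left(6 - 133\right) \left(-3\right) = \left(-127\right) \left(-3\right) = 381$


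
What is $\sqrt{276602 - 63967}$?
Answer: $43 \sqrt{115} \approx 461.12$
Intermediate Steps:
$\sqrt{276602 - 63967} = \sqrt{212635} = 43 \sqrt{115}$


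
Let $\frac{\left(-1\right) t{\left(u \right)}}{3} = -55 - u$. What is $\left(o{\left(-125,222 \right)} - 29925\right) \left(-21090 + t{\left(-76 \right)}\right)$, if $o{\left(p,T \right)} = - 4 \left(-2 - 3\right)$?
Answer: $632580465$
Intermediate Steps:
$o{\left(p,T \right)} = 20$ ($o{\left(p,T \right)} = \left(-4\right) \left(-5\right) = 20$)
$t{\left(u \right)} = 165 + 3 u$ ($t{\left(u \right)} = - 3 \left(-55 - u\right) = 165 + 3 u$)
$\left(o{\left(-125,222 \right)} - 29925\right) \left(-21090 + t{\left(-76 \right)}\right) = \left(20 - 29925\right) \left(-21090 + \left(165 + 3 \left(-76\right)\right)\right) = - 29905 \left(-21090 + \left(165 - 228\right)\right) = - 29905 \left(-21090 - 63\right) = \left(-29905\right) \left(-21153\right) = 632580465$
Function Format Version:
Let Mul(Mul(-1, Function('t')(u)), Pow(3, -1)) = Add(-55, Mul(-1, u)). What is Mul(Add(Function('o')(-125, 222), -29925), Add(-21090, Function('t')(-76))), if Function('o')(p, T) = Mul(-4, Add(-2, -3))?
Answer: 632580465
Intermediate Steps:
Function('o')(p, T) = 20 (Function('o')(p, T) = Mul(-4, -5) = 20)
Function('t')(u) = Add(165, Mul(3, u)) (Function('t')(u) = Mul(-3, Add(-55, Mul(-1, u))) = Add(165, Mul(3, u)))
Mul(Add(Function('o')(-125, 222), -29925), Add(-21090, Function('t')(-76))) = Mul(Add(20, -29925), Add(-21090, Add(165, Mul(3, -76)))) = Mul(-29905, Add(-21090, Add(165, -228))) = Mul(-29905, Add(-21090, -63)) = Mul(-29905, -21153) = 632580465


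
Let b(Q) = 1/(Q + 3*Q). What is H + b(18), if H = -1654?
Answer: -119087/72 ≈ -1654.0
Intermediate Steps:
b(Q) = 1/(4*Q)
H + b(18) = -1654 + (1/4)/18 = -1654 + (1/4)*(1/18) = -1654 + 1/72 = -119087/72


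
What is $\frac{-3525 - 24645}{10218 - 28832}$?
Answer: $\frac{14085}{9307} \approx 1.5134$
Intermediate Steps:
$\frac{-3525 - 24645}{10218 - 28832} = - \frac{28170}{-18614} = \left(-28170\right) \left(- \frac{1}{18614}\right) = \frac{14085}{9307}$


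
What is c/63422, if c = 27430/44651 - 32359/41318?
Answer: -311508969/117006614721596 ≈ -2.6623e-6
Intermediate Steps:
c = -311508969/1844890018 (c = 27430*(1/44651) - 32359*1/41318 = 27430/44651 - 32359/41318 = -311508969/1844890018 ≈ -0.16885)
c/63422 = -311508969/1844890018/63422 = -311508969/1844890018*1/63422 = -311508969/117006614721596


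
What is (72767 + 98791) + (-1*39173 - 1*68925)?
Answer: 63460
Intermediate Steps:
(72767 + 98791) + (-1*39173 - 1*68925) = 171558 + (-39173 - 68925) = 171558 - 108098 = 63460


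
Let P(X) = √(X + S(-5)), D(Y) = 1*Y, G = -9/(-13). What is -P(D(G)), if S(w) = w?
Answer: -2*I*√182/13 ≈ -2.0755*I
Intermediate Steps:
G = 9/13 (G = -9*(-1/13) = 9/13 ≈ 0.69231)
D(Y) = Y
P(X) = √(-5 + X) (P(X) = √(X - 5) = √(-5 + X))
-P(D(G)) = -√(-5 + 9/13) = -√(-56/13) = -2*I*√182/13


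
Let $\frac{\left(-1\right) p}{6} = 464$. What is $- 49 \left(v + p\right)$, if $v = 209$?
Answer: $126175$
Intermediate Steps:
$p = -2784$ ($p = \left(-6\right) 464 = -2784$)
$- 49 \left(v + p\right) = - 49 \left(209 - 2784\right) = \left(-49\right) \left(-2575\right) = 126175$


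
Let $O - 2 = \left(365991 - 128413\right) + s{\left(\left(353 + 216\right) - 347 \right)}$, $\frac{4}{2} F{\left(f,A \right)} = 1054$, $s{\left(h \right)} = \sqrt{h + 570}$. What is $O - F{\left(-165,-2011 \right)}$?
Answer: $237053 + 6 \sqrt{22} \approx 2.3708 \cdot 10^{5}$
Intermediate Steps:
$s{\left(h \right)} = \sqrt{570 + h}$
$F{\left(f,A \right)} = 527$ ($F{\left(f,A \right)} = \frac{1}{2} \cdot 1054 = 527$)
$O = 237580 + 6 \sqrt{22}$ ($O = 2 + \left(\left(365991 - 128413\right) + \sqrt{570 + \left(\left(353 + 216\right) - 347\right)}\right) = 2 + \left(\left(365991 - 128413\right) + \sqrt{570 + \left(569 - 347\right)}\right) = 2 + \left(237578 + \sqrt{570 + 222}\right) = 2 + \left(237578 + \sqrt{792}\right) = 2 + \left(237578 + 6 \sqrt{22}\right) = 237580 + 6 \sqrt{22} \approx 2.3761 \cdot 10^{5}$)
$O - F{\left(-165,-2011 \right)} = \left(237580 + 6 \sqrt{22}\right) - 527 = 237053 + 6 \sqrt{22}$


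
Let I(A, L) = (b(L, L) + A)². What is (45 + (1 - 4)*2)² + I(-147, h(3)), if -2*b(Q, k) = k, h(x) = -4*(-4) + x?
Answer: 104053/4 ≈ 26013.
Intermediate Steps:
h(x) = 16 + x
b(Q, k) = -k/2
I(A, L) = (A - L/2)² (I(A, L) = (-L/2 + A)² = (A - L/2)²)
(45 + (1 - 4)*2)² + I(-147, h(3)) = (45 + (1 - 4)*2)² + (-(16 + 3) + 2*(-147))²/4 = (45 - 3*2)² + (-1*19 - 294)²/4 = (45 - 6)² + (-19 - 294)²/4 = 39² + (¼)*(-313)² = 1521 + (¼)*97969 = 1521 + 97969/4 = 104053/4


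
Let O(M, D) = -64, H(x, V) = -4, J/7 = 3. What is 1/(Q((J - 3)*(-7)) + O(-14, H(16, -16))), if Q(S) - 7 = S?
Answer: -1/183 ≈ -0.0054645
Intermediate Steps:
J = 21 (J = 7*3 = 21)
Q(S) = 7 + S
1/(Q((J - 3)*(-7)) + O(-14, H(16, -16))) = 1/((7 + (21 - 3)*(-7)) - 64) = 1/((7 + 18*(-7)) - 64) = 1/((7 - 126) - 64) = 1/(-119 - 64) = 1/(-183) = -1/183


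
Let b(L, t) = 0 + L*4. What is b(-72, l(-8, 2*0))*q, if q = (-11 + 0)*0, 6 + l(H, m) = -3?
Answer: 0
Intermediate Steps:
l(H, m) = -9 (l(H, m) = -6 - 3 = -9)
q = 0 (q = -11*0 = 0)
b(L, t) = 4*L (b(L, t) = 0 + 4*L = 4*L)
b(-72, l(-8, 2*0))*q = (4*(-72))*0 = -288*0 = 0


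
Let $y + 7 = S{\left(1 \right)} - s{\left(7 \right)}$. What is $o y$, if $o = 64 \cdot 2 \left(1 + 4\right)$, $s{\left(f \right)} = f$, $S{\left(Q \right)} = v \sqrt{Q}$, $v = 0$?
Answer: $-8960$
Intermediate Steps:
$S{\left(Q \right)} = 0$ ($S{\left(Q \right)} = 0 \sqrt{Q} = 0$)
$y = -14$ ($y = -7 + \left(0 - 7\right) = -7 - 7 = -14$)
$o = 640$ ($o = 64 \cdot 2 \cdot 5 = 64 \cdot 10 = 640$)
$o y = 640 \left(-14\right) = -8960$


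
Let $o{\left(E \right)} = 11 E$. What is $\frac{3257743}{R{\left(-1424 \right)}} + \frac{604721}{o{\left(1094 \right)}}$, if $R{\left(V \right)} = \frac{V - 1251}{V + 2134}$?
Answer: $- \frac{5566598929469}{6438190} \approx -8.6462 \cdot 10^{5}$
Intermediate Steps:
$R{\left(V \right)} = \frac{-1251 + V}{2134 + V}$
$\frac{3257743}{R{\left(-1424 \right)}} + \frac{604721}{o{\left(1094 \right)}} = \frac{3257743}{\frac{1}{2134 - 1424} \left(-1251 - 1424\right)} + \frac{604721}{11 \cdot 1094} = \frac{3257743}{\frac{1}{710} \left(-2675\right)} + \frac{604721}{12034} = \frac{3257743}{\frac{1}{710} \left(-2675\right)} + 604721 \cdot \frac{1}{12034} = \frac{3257743}{- \frac{535}{142}} + \frac{604721}{12034} = 3257743 \left(- \frac{142}{535}\right) + \frac{604721}{12034} = - \frac{462599506}{535} + \frac{604721}{12034} = - \frac{5566598929469}{6438190}$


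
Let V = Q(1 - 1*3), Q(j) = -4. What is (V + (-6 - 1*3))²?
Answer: 169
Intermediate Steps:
V = -4
(V + (-6 - 1*3))² = (-4 + (-6 - 1*3))² = (-4 + (-6 - 3))² = (-4 - 9)² = (-13)² = 169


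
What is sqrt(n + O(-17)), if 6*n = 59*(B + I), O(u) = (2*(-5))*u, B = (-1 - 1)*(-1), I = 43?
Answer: 35*sqrt(2)/2 ≈ 24.749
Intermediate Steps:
B = 2 (B = -2*(-1) = 2)
O(u) = -10*u
n = 885/2 (n = (59*(2 + 43))/6 = (59*45)/6 = (1/6)*2655 = 885/2 ≈ 442.50)
sqrt(n + O(-17)) = sqrt(885/2 - 10*(-17)) = sqrt(885/2 + 170) = sqrt(1225/2) = 35*sqrt(2)/2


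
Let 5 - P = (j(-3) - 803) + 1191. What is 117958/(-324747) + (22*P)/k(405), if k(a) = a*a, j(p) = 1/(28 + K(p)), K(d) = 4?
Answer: -39261515441/94696225200 ≈ -0.41460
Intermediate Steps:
j(p) = 1/32 (j(p) = 1/(28 + 4) = 1/32)
k(a) = a²
P = -12257/32 (P = 5 - ((1/32 - 803) + 1191) = 5 - (-25695/32 + 1191) = 5 - 1*12417/32 = 5 - 12417/32 = -12257/32 ≈ -383.03)
117958/(-324747) + (22*P)/k(405) = 117958/(-324747) + (22*(-12257/32))/(405²) = 117958*(-1/324747) - 134827/16/164025 = -117958/324747 - 134827/16*1/164025 = -117958/324747 - 134827/2624400 = -39261515441/94696225200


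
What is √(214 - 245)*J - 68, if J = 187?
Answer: -68 + 187*I*√31 ≈ -68.0 + 1041.2*I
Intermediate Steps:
√(214 - 245)*J - 68 = √(214 - 245)*187 - 68 = √(-31)*187 - 68 = (I*√31)*187 - 68 = 187*I*√31 - 68 = -68 + 187*I*√31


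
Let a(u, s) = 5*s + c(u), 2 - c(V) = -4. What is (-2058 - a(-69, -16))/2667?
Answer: -1984/2667 ≈ -0.74391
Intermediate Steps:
c(V) = 6 (c(V) = 2 - 1*(-4) = 2 + 4 = 6)
a(u, s) = 6 + 5*s (a(u, s) = 5*s + 6 = 6 + 5*s)
(-2058 - a(-69, -16))/2667 = (-2058 - (6 + 5*(-16)))/2667 = (-2058 - (6 - 80))*(1/2667) = (-2058 - 1*(-74))*(1/2667) = (-2058 + 74)*(1/2667) = -1984*1/2667 = -1984/2667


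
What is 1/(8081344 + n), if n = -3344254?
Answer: 1/4737090 ≈ 2.1110e-7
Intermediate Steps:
1/(8081344 + n) = 1/(8081344 - 3344254) = 1/4737090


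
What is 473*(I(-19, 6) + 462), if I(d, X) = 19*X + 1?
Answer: 272921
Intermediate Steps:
I(d, X) = 1 + 19*X
473*(I(-19, 6) + 462) = 473*((1 + 19*6) + 462) = 473*((1 + 114) + 462) = 473*(115 + 462) = 473*577 = 272921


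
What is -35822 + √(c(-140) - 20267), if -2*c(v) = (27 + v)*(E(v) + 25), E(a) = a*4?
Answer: -35822 + 21*I*√458/2 ≈ -35822.0 + 224.71*I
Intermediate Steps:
E(a) = 4*a
c(v) = -(25 + 4*v)*(27 + v)/2 (c(v) = -(27 + v)*(4*v + 25)/2 = -(27 + v)*(25 + 4*v)/2 = -(25 + 4*v)*(27 + v)/2)
-35822 + √(c(-140) - 20267) = -35822 + √((-675/2 - 2*(-140)² - 133/2*(-140)) - 20267) = -35822 + √((-675/2 - 2*19600 + 9310) - 20267) = -35822 + √((-675/2 - 39200 + 9310) - 20267) = -35822 + √(-60455/2 - 20267) = -35822 + √(-100989/2) = -35822 + 21*I*√458/2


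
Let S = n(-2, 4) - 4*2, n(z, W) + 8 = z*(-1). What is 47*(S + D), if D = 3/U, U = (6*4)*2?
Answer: -10481/16 ≈ -655.06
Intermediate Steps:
U = 48 (U = 24*2 = 48)
D = 1/16 (D = 3/48 = 3*(1/48) = 1/16 ≈ 0.062500)
n(z, W) = -8 - z (n(z, W) = -8 + z*(-1) = -8 - z)
S = -14 (S = (-8 - 1*(-2)) - 4*2 = (-8 + 2) - 8 = -6 - 8 = -14)
47*(S + D) = 47*(-14 + 1/16) = 47*(-223/16) = -10481/16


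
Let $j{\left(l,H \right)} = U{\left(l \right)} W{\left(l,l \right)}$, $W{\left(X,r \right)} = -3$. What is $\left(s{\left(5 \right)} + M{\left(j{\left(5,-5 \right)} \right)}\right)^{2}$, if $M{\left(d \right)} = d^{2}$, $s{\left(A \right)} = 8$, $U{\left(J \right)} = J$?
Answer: $54289$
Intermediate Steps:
$j{\left(l,H \right)} = - 3 l$ ($j{\left(l,H \right)} = l \left(-3\right) = - 3 l$)
$\left(s{\left(5 \right)} + M{\left(j{\left(5,-5 \right)} \right)}\right)^{2} = \left(8 + \left(\left(-3\right) 5\right)^{2}\right)^{2} = \left(8 + \left(-15\right)^{2}\right)^{2} = \left(8 + 225\right)^{2} = 233^{2} = 54289$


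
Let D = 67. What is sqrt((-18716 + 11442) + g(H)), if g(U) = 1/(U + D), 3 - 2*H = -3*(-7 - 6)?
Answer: 5*I*sqrt(14257)/7 ≈ 85.288*I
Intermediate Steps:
H = -18 (H = 3/2 - (-3)*(-7 - 6)/2 = 3/2 - (-3)*(-13)/2 = 3/2 - 1/2*39 = 3/2 - 39/2 = -18)
g(U) = 1/(67 + U) (g(U) = 1/(U + 67) = 1/(67 + U))
sqrt((-18716 + 11442) + g(H)) = sqrt((-18716 + 11442) + 1/(67 - 18)) = sqrt(-7274 + 1/49) = sqrt(-356425/49) = 5*I*sqrt(14257)/7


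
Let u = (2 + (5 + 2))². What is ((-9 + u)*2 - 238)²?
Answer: 8836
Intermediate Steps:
u = 81 (u = (2 + 7)² = 9² = 81)
((-9 + u)*2 - 238)² = ((-9 + 81)*2 - 238)² = (72*2 - 238)² = (144 - 238)² = (-94)² = 8836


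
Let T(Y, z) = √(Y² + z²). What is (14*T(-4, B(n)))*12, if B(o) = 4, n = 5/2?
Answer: 672*√2 ≈ 950.35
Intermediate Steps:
n = 5/2 (n = 5*(½) = 5/2 ≈ 2.5000)
(14*T(-4, B(n)))*12 = (14*√((-4)² + 4²))*12 = (14*√(16 + 16))*12 = (14*√32)*12 = (14*(4*√2))*12 = (56*√2)*12 = 672*√2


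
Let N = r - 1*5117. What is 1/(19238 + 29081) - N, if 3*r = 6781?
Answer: 414093833/144957 ≈ 2856.7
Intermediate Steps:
r = 6781/3 (r = (⅓)*6781 = 6781/3 ≈ 2260.3)
N = -8570/3 (N = 6781/3 - 1*5117 = 6781/3 - 5117 = -8570/3 ≈ -2856.7)
1/(19238 + 29081) - N = 1/(19238 + 29081) - 1*(-8570/3) = 1/48319 + 8570/3 = 414093833/144957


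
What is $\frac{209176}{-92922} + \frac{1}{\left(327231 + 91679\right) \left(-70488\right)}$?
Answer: $- \frac{1029429286559167}{457302119574960} \approx -2.2511$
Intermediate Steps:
$\frac{209176}{-92922} + \frac{1}{\left(327231 + 91679\right) \left(-70488\right)} = 209176 \left(- \frac{1}{92922}\right) + \frac{1}{418910} \left(- \frac{1}{70488}\right) = - \frac{104588}{46461} + \frac{1}{418910} \left(- \frac{1}{70488}\right) = - \frac{104588}{46461} - \frac{1}{29528128080} = - \frac{1029429286559167}{457302119574960}$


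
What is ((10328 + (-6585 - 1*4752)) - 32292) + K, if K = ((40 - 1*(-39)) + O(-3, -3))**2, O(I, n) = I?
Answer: -27525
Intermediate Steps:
K = 5776 (K = ((40 - 1*(-39)) - 3)**2 = ((40 + 39) - 3)**2 = (79 - 3)**2 = 76**2 = 5776)
((10328 + (-6585 - 1*4752)) - 32292) + K = ((10328 + (-6585 - 1*4752)) - 32292) + 5776 = ((10328 + (-6585 - 4752)) - 32292) + 5776 = ((10328 - 11337) - 32292) + 5776 = (-1009 - 32292) + 5776 = -33301 + 5776 = -27525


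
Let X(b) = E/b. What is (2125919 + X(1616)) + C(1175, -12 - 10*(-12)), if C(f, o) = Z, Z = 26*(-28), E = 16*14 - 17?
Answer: 3434308863/1616 ≈ 2.1252e+6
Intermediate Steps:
E = 207 (E = 224 - 17 = 207)
X(b) = 207/b
Z = -728
C(f, o) = -728
(2125919 + X(1616)) + C(1175, -12 - 10*(-12)) = (2125919 + 207/1616) - 728 = 3435485311/1616 - 728 = 3434308863/1616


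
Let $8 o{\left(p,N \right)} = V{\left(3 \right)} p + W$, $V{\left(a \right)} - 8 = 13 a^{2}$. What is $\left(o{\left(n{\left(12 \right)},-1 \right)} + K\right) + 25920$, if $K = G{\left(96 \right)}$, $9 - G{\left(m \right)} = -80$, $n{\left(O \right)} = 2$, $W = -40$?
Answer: $\frac{104141}{4} \approx 26035.0$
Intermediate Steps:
$V{\left(a \right)} = 8 + 13 a^{2}$
$G{\left(m \right)} = 89$ ($G{\left(m \right)} = 9 - -80 = 9 + 80 = 89$)
$K = 89$
$o{\left(p,N \right)} = -5 + \frac{125 p}{8}$ ($o{\left(p,N \right)} = \frac{\left(8 + 13 \cdot 3^{2}\right) p - 40}{8} = \frac{\left(8 + 13 \cdot 9\right) p - 40}{8} = \frac{\left(8 + 117\right) p - 40}{8} = \frac{125 p - 40}{8} = \frac{-40 + 125 p}{8} = -5 + \frac{125 p}{8}$)
$\left(o{\left(n{\left(12 \right)},-1 \right)} + K\right) + 25920 = \left(\left(-5 + \frac{125}{8} \cdot 2\right) + 89\right) + 25920 = \left(\left(-5 + \frac{125}{4}\right) + 89\right) + 25920 = \left(\frac{105}{4} + 89\right) + 25920 = \frac{461}{4} + 25920 = \frac{104141}{4}$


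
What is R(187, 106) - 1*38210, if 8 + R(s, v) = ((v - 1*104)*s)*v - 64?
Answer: 1362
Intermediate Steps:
R(s, v) = -72 + s*v*(-104 + v) (R(s, v) = -8 + (((v - 1*104)*s)*v - 64) = -8 + (((v - 104)*s)*v - 64) = -8 + (((-104 + v)*s)*v - 64) = -8 + ((s*(-104 + v))*v - 64) = -8 + (s*v*(-104 + v) - 64) = -8 + (-64 + s*v*(-104 + v)) = -72 + s*v*(-104 + v))
R(187, 106) - 1*38210 = (-72 + 187*106² - 104*187*106) - 1*38210 = (-72 + 187*11236 - 2061488) - 38210 = (-72 + 2101132 - 2061488) - 38210 = 39572 - 38210 = 1362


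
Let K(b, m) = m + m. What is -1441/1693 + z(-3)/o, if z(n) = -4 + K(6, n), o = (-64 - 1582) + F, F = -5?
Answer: -2362161/2795143 ≈ -0.84509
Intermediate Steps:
o = -1651 (o = (-64 - 1582) - 5 = -1646 - 5 = -1651)
K(b, m) = 2*m
z(n) = -4 + 2*n
-1441/1693 + z(-3)/o = -1441/1693 + (-4 + 2*(-3))/(-1651) = -1441*1/1693 + (-4 - 6)*(-1/1651) = -1441/1693 - 10*(-1/1651) = -1441/1693 + 10/1651 = -2362161/2795143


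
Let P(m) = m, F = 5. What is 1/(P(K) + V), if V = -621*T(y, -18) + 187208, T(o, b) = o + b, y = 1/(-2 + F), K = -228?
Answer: 1/197951 ≈ 5.0518e-6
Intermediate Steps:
y = ⅓ (y = 1/(-2 + 5) = 1/3 = ⅓ ≈ 0.33333)
T(o, b) = b + o
V = 198179 (V = -621*(-18 + ⅓) + 187208 = -621*(-53/3) + 187208 = 10971 + 187208 = 198179)
1/(P(K) + V) = 1/(-228 + 198179) = 1/197951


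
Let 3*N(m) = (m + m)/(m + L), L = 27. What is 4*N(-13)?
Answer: -52/21 ≈ -2.4762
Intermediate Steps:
N(m) = 2*m/(3*(27 + m)) (N(m) = ((m + m)/(m + 27))/3 = ((2*m)/(27 + m))/3 = (2*m/(27 + m))/3 = 2*m/(3*(27 + m)))
4*N(-13) = 4*((⅔)*(-13)/(27 - 13)) = 4*((⅔)*(-13)/14) = 4*((⅔)*(-13)*(1/14)) = 4*(-13/21) = -52/21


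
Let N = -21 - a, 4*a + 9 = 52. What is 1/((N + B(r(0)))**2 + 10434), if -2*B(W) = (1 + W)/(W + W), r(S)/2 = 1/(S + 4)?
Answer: 4/45961 ≈ 8.7030e-5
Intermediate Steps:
a = 43/4 (a = -9/4 + (1/4)*52 = -9/4 + 13 = 43/4 ≈ 10.750)
r(S) = 2/(4 + S) (r(S) = 2/(S + 4) = 2/(4 + S))
B(W) = -(1 + W)/(4*W) (B(W) = -(1 + W)/(2*(W + W)) = -(1 + W)/(2*(2*W)) = -(1 + W)*1/(2*W)/2 = -(1 + W)/(4*W))
N = -127/4 (N = -21 - 1*43/4 = -21 - 43/4 = -127/4 ≈ -31.750)
1/((N + B(r(0)))**2 + 10434) = 1/((-127/4 + (-1 - 2/(4 + 0))/(4*((2/(4 + 0)))))**2 + 10434) = 1/((-127/4 + (-1 - 2/4)/(4*((2/4))))**2 + 10434) = 1/((-127/4 + (-1 - 2/4)/(4*((2*(1/4)))))**2 + 10434) = 1/((-127/4 + (-1 - 1*1/2)/(4*(1/2)))**2 + 10434) = 1/((-127/4 + (1/4)*2*(-1 - 1/2))**2 + 10434) = 1/((-127/4 + (1/4)*2*(-3/2))**2 + 10434) = 1/((-127/4 - 3/4)**2 + 10434) = 1/((-65/2)**2 + 10434) = 1/(4225/4 + 10434) = 1/(45961/4) = 4/45961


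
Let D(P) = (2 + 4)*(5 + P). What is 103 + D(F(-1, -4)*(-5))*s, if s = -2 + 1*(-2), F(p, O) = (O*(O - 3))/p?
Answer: -3377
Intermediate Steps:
F(p, O) = O*(-3 + O)/p (F(p, O) = (O*(-3 + O))/p = O*(-3 + O)/p)
s = -4 (s = -2 - 2 = -4)
D(P) = 30 + 6*P (D(P) = 6*(5 + P) = 30 + 6*P)
103 + D(F(-1, -4)*(-5))*s = 103 + (30 + 6*(-4*(-3 - 4)/(-1)*(-5)))*(-4) = 103 + (30 + 6*(-4*(-1)*(-7)*(-5)))*(-4) = 103 + (30 + 6*(-28*(-5)))*(-4) = 103 + (30 + 6*140)*(-4) = 103 + (30 + 840)*(-4) = 103 + 870*(-4) = 103 - 3480 = -3377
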